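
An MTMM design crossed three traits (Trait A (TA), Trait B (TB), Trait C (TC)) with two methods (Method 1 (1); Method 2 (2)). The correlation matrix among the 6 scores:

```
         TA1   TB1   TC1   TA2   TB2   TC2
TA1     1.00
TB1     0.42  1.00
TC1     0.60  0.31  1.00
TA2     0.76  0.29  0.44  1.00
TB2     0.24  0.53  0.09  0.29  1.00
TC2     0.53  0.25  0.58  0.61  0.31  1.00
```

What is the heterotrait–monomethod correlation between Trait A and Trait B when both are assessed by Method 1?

0.42

Different traits, same method: r(TA1, TB1) = 0.42.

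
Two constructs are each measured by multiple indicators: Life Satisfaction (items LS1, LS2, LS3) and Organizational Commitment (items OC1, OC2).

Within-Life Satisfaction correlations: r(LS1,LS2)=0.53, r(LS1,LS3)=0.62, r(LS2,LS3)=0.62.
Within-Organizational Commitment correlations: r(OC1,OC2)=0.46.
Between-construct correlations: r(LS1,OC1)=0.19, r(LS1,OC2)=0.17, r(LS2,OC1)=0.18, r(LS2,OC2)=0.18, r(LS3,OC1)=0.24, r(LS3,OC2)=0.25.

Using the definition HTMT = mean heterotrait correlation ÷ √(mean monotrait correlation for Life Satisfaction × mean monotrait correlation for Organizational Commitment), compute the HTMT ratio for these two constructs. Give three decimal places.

Mean between = 1.21/6 = 0.2017.
Mean within-LS = 1.77/3 = 0.5900; mean within-OC = 0.46/1 = 0.4600.
Geometric mean = √(0.5900 × 0.4600) = 0.5210.
HTMT = 0.2017 / 0.5210 = 0.387.

0.387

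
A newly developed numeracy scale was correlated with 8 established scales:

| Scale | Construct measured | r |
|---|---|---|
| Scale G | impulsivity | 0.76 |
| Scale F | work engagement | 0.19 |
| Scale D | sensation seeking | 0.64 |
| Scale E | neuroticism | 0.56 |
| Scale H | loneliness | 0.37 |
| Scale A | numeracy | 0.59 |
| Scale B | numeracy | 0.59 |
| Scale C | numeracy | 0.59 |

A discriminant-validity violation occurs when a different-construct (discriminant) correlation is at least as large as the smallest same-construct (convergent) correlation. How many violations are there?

2

Convergent (same construct = numeracy): Scale A, Scale B, Scale C.
Smallest convergent = 0.59. Discriminant values: 0.76, 0.19, 0.64, 0.56, 0.37; count ≥ 0.59 → 2.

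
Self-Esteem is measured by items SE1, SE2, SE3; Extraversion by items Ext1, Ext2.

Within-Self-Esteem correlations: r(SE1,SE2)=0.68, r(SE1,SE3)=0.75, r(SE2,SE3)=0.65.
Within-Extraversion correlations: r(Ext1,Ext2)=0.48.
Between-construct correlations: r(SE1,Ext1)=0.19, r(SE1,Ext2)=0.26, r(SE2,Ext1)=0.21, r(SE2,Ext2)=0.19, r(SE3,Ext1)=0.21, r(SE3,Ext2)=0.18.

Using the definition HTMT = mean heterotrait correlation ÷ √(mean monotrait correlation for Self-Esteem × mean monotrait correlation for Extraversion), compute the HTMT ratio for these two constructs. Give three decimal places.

0.358

Between-construct mean = 1.24/6 = 0.2067.
Mean within-SE = 2.08/3 = 0.6933; mean within-Ext = 0.48/1 = 0.4800.
Geometric mean = √(0.6933 × 0.4800) = 0.5769.
HTMT = 0.2067 / 0.5769 = 0.358.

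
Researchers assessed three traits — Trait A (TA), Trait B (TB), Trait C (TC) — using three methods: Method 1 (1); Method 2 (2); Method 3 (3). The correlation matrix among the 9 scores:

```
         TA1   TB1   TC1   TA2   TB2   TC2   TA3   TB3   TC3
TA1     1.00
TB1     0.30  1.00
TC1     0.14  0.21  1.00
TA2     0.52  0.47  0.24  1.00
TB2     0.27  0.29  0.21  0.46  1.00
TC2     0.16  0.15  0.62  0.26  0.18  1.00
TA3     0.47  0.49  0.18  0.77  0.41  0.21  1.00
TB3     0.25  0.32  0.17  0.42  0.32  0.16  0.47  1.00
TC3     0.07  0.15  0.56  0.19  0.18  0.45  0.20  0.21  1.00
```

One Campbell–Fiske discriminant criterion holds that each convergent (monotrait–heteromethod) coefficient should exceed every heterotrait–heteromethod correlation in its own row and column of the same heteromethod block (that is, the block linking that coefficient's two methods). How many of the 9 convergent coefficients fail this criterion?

4

Each convergent coefficient versus the relevant comparison correlations:
TA (methods 1·2): 0.52 vs {0.27, 0.47, 0.16, 0.24} → pass.
TA (methods 1·3): 0.47 vs {0.25, 0.49, 0.07, 0.18} → fail.
TA (methods 2·3): 0.77 vs {0.42, 0.41, 0.19, 0.21} → pass.
TB (methods 1·2): 0.29 vs {0.47, 0.27, 0.15, 0.21} → fail.
TB (methods 1·3): 0.32 vs {0.49, 0.25, 0.15, 0.17} → fail.
TB (methods 2·3): 0.32 vs {0.41, 0.42, 0.18, 0.16} → fail.
TC (methods 1·2): 0.62 vs {0.24, 0.16, 0.21, 0.15} → pass.
TC (methods 1·3): 0.56 vs {0.18, 0.07, 0.17, 0.15} → pass.
TC (methods 2·3): 0.45 vs {0.21, 0.19, 0.16, 0.18} → pass.
4 of 9 fail.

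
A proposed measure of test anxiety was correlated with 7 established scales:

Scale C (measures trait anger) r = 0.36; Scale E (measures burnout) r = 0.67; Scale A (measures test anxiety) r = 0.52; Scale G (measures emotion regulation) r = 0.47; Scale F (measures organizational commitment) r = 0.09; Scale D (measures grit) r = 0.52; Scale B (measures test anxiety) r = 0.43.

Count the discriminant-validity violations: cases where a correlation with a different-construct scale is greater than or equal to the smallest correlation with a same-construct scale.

Convergent (same construct = test anxiety): Scale A, Scale B.
Smallest convergent = 0.43. Discriminant values: 0.36, 0.67, 0.47, 0.09, 0.52; count ≥ 0.43 → 3.

3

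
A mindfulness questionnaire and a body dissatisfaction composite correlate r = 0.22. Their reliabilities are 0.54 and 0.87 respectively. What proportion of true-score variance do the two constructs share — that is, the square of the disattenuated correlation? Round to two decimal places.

0.10

Disattenuated r = 0.22 / √(0.54 × 0.87) = 0.22 / 0.6854 = 0.3210.
Shared true-score variance = 0.3210² = 0.1030 ≈ 0.10.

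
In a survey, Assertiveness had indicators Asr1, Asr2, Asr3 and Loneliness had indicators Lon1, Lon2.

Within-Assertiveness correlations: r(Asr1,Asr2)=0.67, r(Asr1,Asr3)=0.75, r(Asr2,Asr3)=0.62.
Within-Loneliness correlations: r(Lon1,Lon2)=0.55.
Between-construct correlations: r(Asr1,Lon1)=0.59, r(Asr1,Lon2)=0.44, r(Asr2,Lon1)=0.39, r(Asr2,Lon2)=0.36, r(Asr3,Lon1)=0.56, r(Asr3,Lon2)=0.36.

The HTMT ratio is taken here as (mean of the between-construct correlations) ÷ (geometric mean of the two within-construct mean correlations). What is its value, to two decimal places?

Mean heterotrait r = 2.70/6 = 0.4500.
Mean within-Asr = 2.04/3 = 0.6800; mean within-Lon = 0.55/1 = 0.5500.
Geometric mean = √(0.6800 × 0.5500) = 0.6116.
HTMT = 0.4500 / 0.6116 = 0.74.

0.74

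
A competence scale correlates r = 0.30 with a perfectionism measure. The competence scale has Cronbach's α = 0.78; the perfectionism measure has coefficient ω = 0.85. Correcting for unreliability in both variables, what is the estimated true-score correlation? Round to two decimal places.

r_true = r_obs / √(r_xx · r_yy) = 0.30 / √(0.78 × 0.85) = 0.30 / √0.6630 = 0.30 / 0.8142 ≈ 0.37.

0.37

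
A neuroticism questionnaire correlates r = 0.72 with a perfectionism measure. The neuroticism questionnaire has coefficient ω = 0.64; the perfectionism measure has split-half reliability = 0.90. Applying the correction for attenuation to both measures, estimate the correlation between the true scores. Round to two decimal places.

r_true = r_obs / √(r_xx · r_yy) = 0.72 / √(0.64 × 0.90) = 0.72 / √0.5760 = 0.72 / 0.7589 ≈ 0.95.

0.95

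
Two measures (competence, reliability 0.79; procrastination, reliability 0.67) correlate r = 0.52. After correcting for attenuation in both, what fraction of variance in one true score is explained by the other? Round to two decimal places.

Disattenuated r = 0.52 / √(0.79 × 0.67) = 0.52 / 0.7275 = 0.7148.
Shared true-score variance = 0.7148² = 0.5109 ≈ 0.51.

0.51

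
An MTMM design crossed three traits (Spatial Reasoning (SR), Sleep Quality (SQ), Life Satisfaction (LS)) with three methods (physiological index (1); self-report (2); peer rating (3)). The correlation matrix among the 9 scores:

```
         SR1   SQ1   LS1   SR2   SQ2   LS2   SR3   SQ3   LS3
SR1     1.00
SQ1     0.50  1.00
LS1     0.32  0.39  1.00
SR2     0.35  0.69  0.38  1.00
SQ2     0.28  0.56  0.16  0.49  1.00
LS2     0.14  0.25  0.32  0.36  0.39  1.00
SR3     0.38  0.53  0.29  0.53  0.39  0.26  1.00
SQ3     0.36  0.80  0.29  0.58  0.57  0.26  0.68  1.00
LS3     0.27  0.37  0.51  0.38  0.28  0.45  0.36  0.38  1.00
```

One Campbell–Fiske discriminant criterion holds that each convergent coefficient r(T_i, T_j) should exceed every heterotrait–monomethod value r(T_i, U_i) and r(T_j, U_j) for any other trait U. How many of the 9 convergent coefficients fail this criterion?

Checking each validity diagonal entry against its comparison values:
SR (methods 1·2): 0.35 vs {0.50, 0.49, 0.32, 0.36} → fail.
SR (methods 1·3): 0.38 vs {0.50, 0.68, 0.32, 0.36} → fail.
SR (methods 2·3): 0.53 vs {0.49, 0.68, 0.36, 0.36} → fail.
SQ (methods 1·2): 0.56 vs {0.50, 0.49, 0.39, 0.39} → pass.
SQ (methods 1·3): 0.80 vs {0.50, 0.68, 0.39, 0.38} → pass.
SQ (methods 2·3): 0.57 vs {0.49, 0.68, 0.39, 0.38} → fail.
LS (methods 1·2): 0.32 vs {0.32, 0.36, 0.39, 0.39} → fail.
LS (methods 1·3): 0.51 vs {0.32, 0.36, 0.39, 0.38} → pass.
LS (methods 2·3): 0.45 vs {0.36, 0.36, 0.39, 0.38} → pass.
5 of 9 fail.

5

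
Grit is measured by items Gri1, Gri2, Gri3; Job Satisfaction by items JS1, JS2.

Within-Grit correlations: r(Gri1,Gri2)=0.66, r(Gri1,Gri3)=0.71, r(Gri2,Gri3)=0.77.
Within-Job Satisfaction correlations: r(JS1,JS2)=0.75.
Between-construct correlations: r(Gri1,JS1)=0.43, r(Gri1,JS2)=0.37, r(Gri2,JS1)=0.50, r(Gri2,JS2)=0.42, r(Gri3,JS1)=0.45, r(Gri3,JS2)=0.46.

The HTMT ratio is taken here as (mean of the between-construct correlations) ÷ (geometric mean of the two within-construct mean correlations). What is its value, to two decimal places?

0.60

Between-construct mean = 2.63/6 = 0.4383.
Mean within-Gri = 2.14/3 = 0.7133; mean within-JS = 0.75/1 = 0.7500.
Geometric mean = √(0.7133 × 0.7500) = 0.7314.
HTMT = 0.4383 / 0.7314 = 0.60.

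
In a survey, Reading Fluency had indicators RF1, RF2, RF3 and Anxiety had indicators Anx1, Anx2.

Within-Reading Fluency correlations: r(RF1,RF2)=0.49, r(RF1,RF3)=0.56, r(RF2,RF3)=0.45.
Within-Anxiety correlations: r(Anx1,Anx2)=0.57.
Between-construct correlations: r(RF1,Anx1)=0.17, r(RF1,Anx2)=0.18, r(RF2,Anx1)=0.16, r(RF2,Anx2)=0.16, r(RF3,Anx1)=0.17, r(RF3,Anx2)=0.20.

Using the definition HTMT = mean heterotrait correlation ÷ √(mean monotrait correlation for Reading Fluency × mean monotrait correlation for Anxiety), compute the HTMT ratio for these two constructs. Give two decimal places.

0.32

Mean between = 1.04/6 = 0.1733.
Mean within-RF = 1.50/3 = 0.5000; mean within-Anx = 0.57/1 = 0.5700.
Geometric mean = √(0.5000 × 0.5700) = 0.5339.
HTMT = 0.1733 / 0.5339 = 0.32.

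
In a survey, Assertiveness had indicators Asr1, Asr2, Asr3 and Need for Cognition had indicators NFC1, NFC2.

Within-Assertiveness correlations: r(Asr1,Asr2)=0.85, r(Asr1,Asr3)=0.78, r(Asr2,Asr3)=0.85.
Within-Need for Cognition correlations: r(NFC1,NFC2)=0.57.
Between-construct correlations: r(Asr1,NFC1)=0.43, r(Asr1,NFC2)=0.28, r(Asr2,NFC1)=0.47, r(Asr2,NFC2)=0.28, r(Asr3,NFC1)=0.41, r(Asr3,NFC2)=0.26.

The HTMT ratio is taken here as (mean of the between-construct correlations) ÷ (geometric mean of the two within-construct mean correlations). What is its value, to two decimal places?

Between-construct mean = 2.13/6 = 0.3550.
Mean within-Asr = 2.48/3 = 0.8267; mean within-NFC = 0.57/1 = 0.5700.
Geometric mean = √(0.8267 × 0.5700) = 0.6865.
HTMT = 0.3550 / 0.6865 = 0.52.

0.52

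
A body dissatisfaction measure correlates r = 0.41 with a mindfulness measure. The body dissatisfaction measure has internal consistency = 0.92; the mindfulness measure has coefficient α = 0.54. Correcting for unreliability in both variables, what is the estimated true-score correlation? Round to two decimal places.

r_true = r_obs / √(r_xx · r_yy) = 0.41 / √(0.92 × 0.54) = 0.41 / √0.4968 = 0.41 / 0.7048 ≈ 0.58.

0.58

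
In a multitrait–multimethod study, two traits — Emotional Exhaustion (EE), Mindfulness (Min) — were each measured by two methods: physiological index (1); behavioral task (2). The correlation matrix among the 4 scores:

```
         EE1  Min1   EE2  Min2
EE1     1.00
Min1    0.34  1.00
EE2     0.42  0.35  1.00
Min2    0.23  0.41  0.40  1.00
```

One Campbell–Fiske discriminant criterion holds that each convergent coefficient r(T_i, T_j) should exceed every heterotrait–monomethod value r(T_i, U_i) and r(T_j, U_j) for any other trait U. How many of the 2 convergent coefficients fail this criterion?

Each convergent coefficient versus the relevant comparison correlations:
EE (methods 1·2): 0.42 vs {0.34, 0.40} → pass.
Min (methods 1·2): 0.41 vs {0.34, 0.40} → pass.
0 of 2 fail.

0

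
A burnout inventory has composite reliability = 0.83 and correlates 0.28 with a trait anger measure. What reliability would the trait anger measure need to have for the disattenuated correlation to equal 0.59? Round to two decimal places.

r_true = r_obs / √(r_xx · r_yy) ⇒ 0.59 = 0.28 / √(0.83 · r_yy).
√(0.83 · r_yy) = 0.28 / 0.59 = 0.4746; 0.83 · r_yy = 0.2252; r_yy = 0.2252 / 0.83 ≈ 0.27.

0.27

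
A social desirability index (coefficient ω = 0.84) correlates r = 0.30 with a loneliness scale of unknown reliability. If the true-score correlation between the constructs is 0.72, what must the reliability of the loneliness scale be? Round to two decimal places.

0.21

r_true = r_obs / √(r_xx · r_yy) ⇒ 0.72 = 0.30 / √(0.84 · r_yy).
√(0.84 · r_yy) = 0.30 / 0.72 = 0.4167; 0.84 · r_yy = 0.1736; r_yy = 0.1736 / 0.84 ≈ 0.21.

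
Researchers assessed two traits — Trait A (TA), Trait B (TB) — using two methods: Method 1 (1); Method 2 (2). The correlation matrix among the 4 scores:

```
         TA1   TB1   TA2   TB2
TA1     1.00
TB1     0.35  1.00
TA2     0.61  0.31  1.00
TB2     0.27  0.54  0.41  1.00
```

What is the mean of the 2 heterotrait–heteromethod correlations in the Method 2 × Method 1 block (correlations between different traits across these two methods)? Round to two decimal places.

0.29

HTHM values (method 2 × method 1): 0.31, 0.27; mean = 0.58/2 = 0.29.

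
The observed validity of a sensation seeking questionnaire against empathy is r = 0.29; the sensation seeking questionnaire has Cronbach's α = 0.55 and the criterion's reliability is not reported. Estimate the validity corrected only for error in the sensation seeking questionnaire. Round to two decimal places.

0.39

Single correction: r_c = r_obs / √r_xx = 0.29 / √0.55 = 0.29 / 0.7416 ≈ 0.39.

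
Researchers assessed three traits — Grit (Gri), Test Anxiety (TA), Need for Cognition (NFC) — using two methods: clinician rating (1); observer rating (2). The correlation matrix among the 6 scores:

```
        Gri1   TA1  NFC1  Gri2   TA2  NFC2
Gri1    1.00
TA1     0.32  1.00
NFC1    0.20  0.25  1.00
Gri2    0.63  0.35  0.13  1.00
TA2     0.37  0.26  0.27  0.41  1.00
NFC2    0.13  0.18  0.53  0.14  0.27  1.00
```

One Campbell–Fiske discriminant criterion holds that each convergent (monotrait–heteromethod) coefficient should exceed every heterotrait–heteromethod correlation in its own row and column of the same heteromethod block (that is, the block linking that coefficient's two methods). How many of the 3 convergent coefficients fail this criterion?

1

Convergent coefficients and their comparison sets:
Gri (methods 1·2): 0.63 vs {0.37, 0.35, 0.13, 0.13} → pass.
TA (methods 1·2): 0.26 vs {0.35, 0.37, 0.18, 0.27} → fail.
NFC (methods 1·2): 0.53 vs {0.13, 0.13, 0.27, 0.18} → pass.
1 of 3 fail.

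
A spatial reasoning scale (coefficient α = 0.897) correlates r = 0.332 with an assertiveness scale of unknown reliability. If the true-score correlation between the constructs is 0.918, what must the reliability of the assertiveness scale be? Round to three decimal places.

r_true = r_obs / √(r_xx · r_yy) ⇒ 0.918 = 0.332 / √(0.897 · r_yy).
√(0.897 · r_yy) = 0.332 / 0.918 = 0.3617; 0.897 · r_yy = 0.1308; r_yy = 0.1308 / 0.897 ≈ 0.146.

0.146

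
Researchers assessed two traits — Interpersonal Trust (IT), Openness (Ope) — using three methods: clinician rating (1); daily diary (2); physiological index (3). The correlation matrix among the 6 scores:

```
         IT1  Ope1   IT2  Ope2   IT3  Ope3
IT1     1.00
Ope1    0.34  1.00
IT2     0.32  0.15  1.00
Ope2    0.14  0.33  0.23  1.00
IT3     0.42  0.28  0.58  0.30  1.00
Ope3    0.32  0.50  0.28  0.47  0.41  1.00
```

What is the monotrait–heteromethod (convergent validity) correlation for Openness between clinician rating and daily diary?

Same trait (Ope), different methods: r(Ope1, Ope2) = 0.33.

0.33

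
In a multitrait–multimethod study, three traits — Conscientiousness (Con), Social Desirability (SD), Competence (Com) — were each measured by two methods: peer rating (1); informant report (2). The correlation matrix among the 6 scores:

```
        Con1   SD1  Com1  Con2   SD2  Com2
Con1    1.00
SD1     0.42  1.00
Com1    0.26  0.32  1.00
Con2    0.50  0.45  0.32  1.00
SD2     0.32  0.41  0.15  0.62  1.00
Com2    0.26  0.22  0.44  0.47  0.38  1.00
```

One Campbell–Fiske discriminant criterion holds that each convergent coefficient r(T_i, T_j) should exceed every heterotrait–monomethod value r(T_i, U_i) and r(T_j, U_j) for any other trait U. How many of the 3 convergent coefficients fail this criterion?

3

Convergent coefficients and their comparison sets:
Con (methods 1·2): 0.50 vs {0.42, 0.62, 0.26, 0.47} → fail.
SD (methods 1·2): 0.41 vs {0.42, 0.62, 0.32, 0.38} → fail.
Com (methods 1·2): 0.44 vs {0.26, 0.47, 0.32, 0.38} → fail.
3 of 3 fail.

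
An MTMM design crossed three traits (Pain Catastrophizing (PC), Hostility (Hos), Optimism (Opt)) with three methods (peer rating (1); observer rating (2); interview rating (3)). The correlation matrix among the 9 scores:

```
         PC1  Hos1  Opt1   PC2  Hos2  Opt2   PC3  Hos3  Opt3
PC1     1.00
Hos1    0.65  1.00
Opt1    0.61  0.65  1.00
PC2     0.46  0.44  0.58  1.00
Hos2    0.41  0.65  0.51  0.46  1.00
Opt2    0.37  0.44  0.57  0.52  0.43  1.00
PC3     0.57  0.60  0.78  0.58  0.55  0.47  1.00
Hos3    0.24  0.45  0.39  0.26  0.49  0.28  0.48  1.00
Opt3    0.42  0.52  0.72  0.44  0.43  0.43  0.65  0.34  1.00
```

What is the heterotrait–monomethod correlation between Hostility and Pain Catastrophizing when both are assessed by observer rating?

Different traits, same method: r(Hos2, PC2) = 0.46.

0.46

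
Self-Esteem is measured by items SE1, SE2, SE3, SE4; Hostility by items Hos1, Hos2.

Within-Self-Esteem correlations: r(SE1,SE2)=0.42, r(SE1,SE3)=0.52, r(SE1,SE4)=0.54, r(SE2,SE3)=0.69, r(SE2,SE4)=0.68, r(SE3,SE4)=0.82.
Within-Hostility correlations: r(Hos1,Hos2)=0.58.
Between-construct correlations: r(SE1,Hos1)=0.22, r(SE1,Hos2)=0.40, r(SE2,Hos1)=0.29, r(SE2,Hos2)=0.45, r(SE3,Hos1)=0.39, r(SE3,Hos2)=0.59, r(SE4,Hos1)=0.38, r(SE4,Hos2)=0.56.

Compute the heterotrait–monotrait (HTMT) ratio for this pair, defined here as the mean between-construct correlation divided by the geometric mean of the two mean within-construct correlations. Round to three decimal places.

0.688

Mean between = 3.28/8 = 0.4100.
Mean within-SE = 3.67/6 = 0.6117; mean within-Hos = 0.58/1 = 0.5800.
Geometric mean = √(0.6117 × 0.5800) = 0.5956.
HTMT = 0.4100 / 0.5956 = 0.688.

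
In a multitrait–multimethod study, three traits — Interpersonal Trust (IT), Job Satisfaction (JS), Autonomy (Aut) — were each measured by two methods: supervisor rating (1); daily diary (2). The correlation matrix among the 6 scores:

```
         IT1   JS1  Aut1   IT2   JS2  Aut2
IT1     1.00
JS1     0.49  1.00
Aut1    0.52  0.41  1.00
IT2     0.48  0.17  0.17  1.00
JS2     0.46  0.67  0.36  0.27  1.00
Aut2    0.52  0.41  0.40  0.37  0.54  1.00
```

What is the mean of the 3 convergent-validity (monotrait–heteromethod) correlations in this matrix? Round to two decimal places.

0.52

Convergent values: 0.48, 0.67, 0.40; mean = 1.55/3 = 0.52.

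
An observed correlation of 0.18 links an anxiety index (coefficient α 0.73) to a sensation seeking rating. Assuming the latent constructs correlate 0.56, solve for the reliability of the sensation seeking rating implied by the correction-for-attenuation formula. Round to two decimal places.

0.14

r_true = r_obs / √(r_xx · r_yy) ⇒ 0.56 = 0.18 / √(0.73 · r_yy).
√(0.73 · r_yy) = 0.18 / 0.56 = 0.3214; 0.73 · r_yy = 0.1033; r_yy = 0.1033 / 0.73 ≈ 0.14.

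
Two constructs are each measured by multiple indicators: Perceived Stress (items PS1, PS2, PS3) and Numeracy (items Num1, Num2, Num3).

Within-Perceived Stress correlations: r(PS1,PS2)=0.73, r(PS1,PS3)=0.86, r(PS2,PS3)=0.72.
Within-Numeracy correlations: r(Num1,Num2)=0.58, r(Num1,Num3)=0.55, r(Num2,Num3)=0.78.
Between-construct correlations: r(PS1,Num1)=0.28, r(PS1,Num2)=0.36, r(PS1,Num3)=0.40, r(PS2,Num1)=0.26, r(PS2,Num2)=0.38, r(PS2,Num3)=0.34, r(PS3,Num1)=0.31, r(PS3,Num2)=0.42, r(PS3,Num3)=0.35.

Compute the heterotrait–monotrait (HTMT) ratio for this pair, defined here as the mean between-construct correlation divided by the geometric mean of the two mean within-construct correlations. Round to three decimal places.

0.492

Mean heterotrait r = 3.10/9 = 0.3444.
Mean within-PS = 2.31/3 = 0.7700; mean within-Num = 1.91/3 = 0.6367.
Geometric mean = √(0.7700 × 0.6367) = 0.7002.
HTMT = 0.3444 / 0.7002 = 0.492.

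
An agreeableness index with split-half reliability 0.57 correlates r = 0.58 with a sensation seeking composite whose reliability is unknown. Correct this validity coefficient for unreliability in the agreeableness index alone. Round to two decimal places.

0.77

Single correction: r_c = r_obs / √r_xx = 0.58 / √0.57 = 0.58 / 0.7550 ≈ 0.77.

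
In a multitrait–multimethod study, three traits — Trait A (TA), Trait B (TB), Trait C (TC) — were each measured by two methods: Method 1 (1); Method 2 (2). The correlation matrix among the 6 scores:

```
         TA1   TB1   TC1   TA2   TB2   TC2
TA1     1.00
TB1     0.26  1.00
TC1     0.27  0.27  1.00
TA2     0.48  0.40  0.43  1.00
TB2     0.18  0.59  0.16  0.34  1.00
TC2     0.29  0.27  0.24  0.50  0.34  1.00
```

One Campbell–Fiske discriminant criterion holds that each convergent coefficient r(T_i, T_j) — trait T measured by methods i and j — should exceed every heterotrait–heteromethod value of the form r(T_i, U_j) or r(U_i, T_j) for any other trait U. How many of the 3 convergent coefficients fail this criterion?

1

Convergent coefficients and their comparison sets:
TA (methods 1·2): 0.48 vs {0.18, 0.40, 0.29, 0.43} → pass.
TB (methods 1·2): 0.59 vs {0.40, 0.18, 0.27, 0.16} → pass.
TC (methods 1·2): 0.24 vs {0.43, 0.29, 0.16, 0.27} → fail.
1 of 3 fail.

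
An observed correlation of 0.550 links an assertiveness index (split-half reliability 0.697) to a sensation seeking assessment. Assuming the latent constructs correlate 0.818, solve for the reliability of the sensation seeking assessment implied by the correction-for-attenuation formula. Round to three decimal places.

0.649

r_true = r_obs / √(r_xx · r_yy) ⇒ 0.818 = 0.550 / √(0.697 · r_yy).
√(0.697 · r_yy) = 0.550 / 0.818 = 0.6724; 0.697 · r_yy = 0.4521; r_yy = 0.4521 / 0.697 ≈ 0.649.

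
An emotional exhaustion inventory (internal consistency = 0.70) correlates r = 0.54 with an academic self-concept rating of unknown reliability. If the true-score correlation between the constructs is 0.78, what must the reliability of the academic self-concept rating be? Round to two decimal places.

r_true = r_obs / √(r_xx · r_yy) ⇒ 0.78 = 0.54 / √(0.70 · r_yy).
√(0.70 · r_yy) = 0.54 / 0.78 = 0.6923; 0.70 · r_yy = 0.4793; r_yy = 0.4793 / 0.70 ≈ 0.68.

0.68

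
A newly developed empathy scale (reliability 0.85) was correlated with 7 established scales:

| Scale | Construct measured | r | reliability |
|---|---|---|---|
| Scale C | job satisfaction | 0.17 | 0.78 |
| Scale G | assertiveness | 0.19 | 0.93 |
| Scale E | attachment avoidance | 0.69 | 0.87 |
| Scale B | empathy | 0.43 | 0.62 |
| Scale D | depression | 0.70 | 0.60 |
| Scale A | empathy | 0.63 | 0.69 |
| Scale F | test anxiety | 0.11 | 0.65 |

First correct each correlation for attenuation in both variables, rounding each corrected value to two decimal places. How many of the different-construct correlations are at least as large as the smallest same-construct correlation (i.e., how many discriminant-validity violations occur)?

Disattenuated r (r / √(r_scale · r_new)):
  Scale C (disc): 0.17 / √(0.78·0.85) = 0.21
  Scale G (disc): 0.19 / √(0.93·0.85) = 0.21
  Scale E (disc): 0.69 / √(0.87·0.85) = 0.80
  Scale B (conv): 0.43 / √(0.62·0.85) = 0.59
  Scale D (disc): 0.70 / √(0.60·0.85) = 0.98
  Scale A (conv): 0.63 / √(0.69·0.85) = 0.82
  Scale F (disc): 0.11 / √(0.65·0.85) = 0.15
Smallest convergent = 0.59. Discriminant values: 0.21, 0.21, 0.80, 0.98, 0.15; count ≥ 0.59 → 2.

2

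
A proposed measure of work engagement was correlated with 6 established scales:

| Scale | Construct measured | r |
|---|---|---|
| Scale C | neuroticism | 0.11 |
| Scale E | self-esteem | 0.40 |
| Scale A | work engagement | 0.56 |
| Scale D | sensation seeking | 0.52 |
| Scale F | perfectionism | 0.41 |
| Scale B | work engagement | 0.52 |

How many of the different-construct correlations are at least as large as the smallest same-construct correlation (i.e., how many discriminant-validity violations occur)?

1

Convergent (same construct = work engagement): Scale A, Scale B.
Smallest convergent = 0.52. Discriminant values: 0.11, 0.40, 0.52, 0.41; count ≥ 0.52 → 1.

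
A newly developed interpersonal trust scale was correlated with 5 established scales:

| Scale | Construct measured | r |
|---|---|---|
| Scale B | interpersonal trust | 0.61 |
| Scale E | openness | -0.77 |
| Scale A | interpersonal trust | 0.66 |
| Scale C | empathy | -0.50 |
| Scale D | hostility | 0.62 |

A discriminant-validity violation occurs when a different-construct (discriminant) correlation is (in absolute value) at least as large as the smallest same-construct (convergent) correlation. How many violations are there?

Convergent (same construct = interpersonal trust): Scale B, Scale A.
Smallest convergent = 0.61. Discriminant |r|: 0.77, 0.50, 0.62; count ≥ 0.61 → 2.

2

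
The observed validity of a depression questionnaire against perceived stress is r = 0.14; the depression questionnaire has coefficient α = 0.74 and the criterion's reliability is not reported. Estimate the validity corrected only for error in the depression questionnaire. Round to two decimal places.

0.16

Single correction: r_c = r_obs / √r_xx = 0.14 / √0.74 = 0.14 / 0.8602 ≈ 0.16.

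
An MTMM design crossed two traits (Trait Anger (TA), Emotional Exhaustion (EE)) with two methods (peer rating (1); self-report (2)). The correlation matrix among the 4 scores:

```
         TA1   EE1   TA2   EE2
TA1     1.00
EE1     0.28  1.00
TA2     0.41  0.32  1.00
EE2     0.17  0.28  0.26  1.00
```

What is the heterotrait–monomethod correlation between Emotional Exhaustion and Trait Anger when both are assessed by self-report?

0.26

Different traits, same method: r(EE2, TA2) = 0.26.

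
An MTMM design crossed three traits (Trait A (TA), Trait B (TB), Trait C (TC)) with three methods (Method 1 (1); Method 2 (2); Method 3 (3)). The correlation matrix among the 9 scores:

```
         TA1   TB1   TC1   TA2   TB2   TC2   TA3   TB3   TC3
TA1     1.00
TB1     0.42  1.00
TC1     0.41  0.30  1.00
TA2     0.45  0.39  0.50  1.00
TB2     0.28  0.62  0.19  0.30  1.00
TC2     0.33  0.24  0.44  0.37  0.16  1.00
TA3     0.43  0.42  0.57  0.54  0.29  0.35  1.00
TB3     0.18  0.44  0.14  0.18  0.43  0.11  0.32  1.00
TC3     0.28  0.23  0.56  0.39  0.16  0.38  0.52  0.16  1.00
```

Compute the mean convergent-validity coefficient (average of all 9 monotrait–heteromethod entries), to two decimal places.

Convergent values: 0.45, 0.43, 0.54, 0.62, 0.44, 0.43, 0.44, 0.56, 0.38; mean = 4.29/9 = 0.48.

0.48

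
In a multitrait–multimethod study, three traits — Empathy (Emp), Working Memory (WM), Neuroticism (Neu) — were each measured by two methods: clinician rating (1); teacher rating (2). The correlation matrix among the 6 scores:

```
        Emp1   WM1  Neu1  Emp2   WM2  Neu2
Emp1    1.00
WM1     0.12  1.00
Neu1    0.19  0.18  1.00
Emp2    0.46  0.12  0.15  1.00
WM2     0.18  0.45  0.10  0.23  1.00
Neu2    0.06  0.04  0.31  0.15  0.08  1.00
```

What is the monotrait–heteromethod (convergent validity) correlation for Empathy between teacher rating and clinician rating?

Same trait (Emp), different methods: r(Emp2, Emp1) = 0.46.

0.46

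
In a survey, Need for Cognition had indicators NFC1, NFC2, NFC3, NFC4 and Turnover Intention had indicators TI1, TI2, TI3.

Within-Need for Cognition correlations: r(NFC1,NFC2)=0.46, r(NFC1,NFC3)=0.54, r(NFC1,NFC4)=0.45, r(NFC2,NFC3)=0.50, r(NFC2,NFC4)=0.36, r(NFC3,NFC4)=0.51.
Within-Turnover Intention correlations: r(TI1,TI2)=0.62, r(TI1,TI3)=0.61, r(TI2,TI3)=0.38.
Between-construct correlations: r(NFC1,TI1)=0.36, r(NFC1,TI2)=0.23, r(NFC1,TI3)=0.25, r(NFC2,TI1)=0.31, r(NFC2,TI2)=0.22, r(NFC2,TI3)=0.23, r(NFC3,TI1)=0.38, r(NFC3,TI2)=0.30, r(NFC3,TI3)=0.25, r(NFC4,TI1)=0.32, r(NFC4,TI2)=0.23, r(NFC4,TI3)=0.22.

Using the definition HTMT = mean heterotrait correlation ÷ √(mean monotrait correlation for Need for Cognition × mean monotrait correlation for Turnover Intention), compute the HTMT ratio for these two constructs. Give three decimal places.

Mean heterotrait r = 3.30/12 = 0.2750.
Mean within-NFC = 2.82/6 = 0.4700; mean within-TI = 1.61/3 = 0.5367.
Geometric mean = √(0.4700 × 0.5367) = 0.5022.
HTMT = 0.2750 / 0.5022 = 0.548.

0.548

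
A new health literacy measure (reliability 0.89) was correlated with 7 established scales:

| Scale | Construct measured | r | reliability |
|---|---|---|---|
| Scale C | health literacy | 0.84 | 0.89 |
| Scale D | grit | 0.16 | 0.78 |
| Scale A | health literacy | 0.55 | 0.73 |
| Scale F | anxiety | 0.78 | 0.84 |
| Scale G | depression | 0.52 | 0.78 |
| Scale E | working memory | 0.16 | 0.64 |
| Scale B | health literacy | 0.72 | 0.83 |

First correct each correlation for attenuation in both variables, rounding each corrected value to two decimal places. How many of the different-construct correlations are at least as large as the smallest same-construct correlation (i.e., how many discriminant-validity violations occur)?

1

Disattenuated r (r / √(r_scale · r_new)):
  Scale C (conv): 0.84 / √(0.89·0.89) = 0.94
  Scale D (disc): 0.16 / √(0.78·0.89) = 0.19
  Scale A (conv): 0.55 / √(0.73·0.89) = 0.68
  Scale F (disc): 0.78 / √(0.84·0.89) = 0.90
  Scale G (disc): 0.52 / √(0.78·0.89) = 0.62
  Scale E (disc): 0.16 / √(0.64·0.89) = 0.21
  Scale B (conv): 0.72 / √(0.83·0.89) = 0.84
Smallest convergent = 0.68. Discriminant values: 0.19, 0.90, 0.62, 0.21; count ≥ 0.68 → 1.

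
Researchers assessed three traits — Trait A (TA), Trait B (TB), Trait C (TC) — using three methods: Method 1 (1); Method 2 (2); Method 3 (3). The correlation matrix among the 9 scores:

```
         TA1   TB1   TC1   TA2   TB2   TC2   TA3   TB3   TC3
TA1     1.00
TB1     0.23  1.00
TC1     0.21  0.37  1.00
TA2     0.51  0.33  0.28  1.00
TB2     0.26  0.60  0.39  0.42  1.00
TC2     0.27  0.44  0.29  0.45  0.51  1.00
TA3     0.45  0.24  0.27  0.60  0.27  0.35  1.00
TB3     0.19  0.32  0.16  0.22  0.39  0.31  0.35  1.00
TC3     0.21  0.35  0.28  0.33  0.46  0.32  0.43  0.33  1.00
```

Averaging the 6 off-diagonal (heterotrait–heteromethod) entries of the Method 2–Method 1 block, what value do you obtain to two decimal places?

HTHM values (method 2 × method 1): 0.33, 0.28, 0.26, 0.39, 0.27, 0.44; mean = 1.97/6 = 0.33.

0.33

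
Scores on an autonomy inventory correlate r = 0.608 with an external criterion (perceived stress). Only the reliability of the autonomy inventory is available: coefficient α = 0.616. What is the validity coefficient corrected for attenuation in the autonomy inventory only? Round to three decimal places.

0.775

Single correction: r_c = r_obs / √r_xx = 0.608 / √0.616 = 0.608 / 0.7849 ≈ 0.775.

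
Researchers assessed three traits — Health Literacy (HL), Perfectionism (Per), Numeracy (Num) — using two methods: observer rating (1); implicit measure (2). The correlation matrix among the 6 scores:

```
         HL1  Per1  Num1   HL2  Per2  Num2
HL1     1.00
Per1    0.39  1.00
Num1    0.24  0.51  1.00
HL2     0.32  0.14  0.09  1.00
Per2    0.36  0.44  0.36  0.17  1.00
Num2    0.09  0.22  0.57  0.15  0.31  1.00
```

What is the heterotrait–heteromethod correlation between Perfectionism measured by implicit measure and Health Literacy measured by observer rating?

Different traits and methods: r(Per2, HL1) = 0.36.

0.36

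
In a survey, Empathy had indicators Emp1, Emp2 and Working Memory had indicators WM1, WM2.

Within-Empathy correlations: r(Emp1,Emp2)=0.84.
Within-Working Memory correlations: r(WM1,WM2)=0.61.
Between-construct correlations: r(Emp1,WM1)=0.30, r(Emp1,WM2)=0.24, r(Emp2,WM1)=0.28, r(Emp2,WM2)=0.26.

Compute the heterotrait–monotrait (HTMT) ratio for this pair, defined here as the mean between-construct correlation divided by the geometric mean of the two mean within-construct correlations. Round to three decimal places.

Between-construct mean = 1.08/4 = 0.2700.
Mean within-Emp = 0.84/1 = 0.8400; mean within-WM = 0.61/1 = 0.6100.
Geometric mean = √(0.8400 × 0.6100) = 0.7158.
HTMT = 0.2700 / 0.7158 = 0.377.

0.377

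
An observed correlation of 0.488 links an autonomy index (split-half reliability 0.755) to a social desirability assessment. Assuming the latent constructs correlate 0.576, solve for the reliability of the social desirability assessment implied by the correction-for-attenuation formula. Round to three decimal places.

r_true = r_obs / √(r_xx · r_yy) ⇒ 0.576 = 0.488 / √(0.755 · r_yy).
√(0.755 · r_yy) = 0.488 / 0.576 = 0.8472; 0.755 · r_yy = 0.7177; r_yy = 0.7177 / 0.755 ≈ 0.951.

0.951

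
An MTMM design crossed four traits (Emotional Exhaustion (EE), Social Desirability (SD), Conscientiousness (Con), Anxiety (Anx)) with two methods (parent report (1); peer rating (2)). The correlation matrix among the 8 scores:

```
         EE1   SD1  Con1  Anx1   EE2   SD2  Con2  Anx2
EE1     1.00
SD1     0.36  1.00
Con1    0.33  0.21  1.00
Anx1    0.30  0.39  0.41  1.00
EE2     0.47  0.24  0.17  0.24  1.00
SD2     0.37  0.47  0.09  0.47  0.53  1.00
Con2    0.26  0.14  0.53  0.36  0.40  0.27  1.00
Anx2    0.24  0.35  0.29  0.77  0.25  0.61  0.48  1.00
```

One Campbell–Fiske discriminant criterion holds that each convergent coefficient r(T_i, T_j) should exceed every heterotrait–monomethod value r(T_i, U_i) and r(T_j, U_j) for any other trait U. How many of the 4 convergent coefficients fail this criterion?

Checking each validity diagonal entry against its comparison values:
EE (methods 1·2): 0.47 vs {0.36, 0.53, 0.33, 0.40, 0.30, 0.25} → fail.
SD (methods 1·2): 0.47 vs {0.36, 0.53, 0.21, 0.27, 0.39, 0.61} → fail.
Con (methods 1·2): 0.53 vs {0.33, 0.40, 0.21, 0.27, 0.41, 0.48} → pass.
Anx (methods 1·2): 0.77 vs {0.30, 0.25, 0.39, 0.61, 0.41, 0.48} → pass.
2 of 4 fail.

2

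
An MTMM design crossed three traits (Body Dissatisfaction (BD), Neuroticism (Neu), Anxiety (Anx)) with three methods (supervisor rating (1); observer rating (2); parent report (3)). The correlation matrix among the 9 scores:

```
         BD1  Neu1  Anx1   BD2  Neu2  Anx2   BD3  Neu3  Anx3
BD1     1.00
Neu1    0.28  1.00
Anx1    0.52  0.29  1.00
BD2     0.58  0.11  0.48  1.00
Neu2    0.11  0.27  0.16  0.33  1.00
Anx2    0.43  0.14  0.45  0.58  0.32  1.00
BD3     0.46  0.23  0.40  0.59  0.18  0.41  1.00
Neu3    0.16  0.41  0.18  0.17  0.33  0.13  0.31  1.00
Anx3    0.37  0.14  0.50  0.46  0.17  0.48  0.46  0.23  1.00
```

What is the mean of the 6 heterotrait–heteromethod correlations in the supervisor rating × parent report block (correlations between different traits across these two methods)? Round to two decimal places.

0.25

HTHM values (method 1 × method 3): 0.16, 0.37, 0.23, 0.14, 0.40, 0.18; mean = 1.48/6 = 0.25.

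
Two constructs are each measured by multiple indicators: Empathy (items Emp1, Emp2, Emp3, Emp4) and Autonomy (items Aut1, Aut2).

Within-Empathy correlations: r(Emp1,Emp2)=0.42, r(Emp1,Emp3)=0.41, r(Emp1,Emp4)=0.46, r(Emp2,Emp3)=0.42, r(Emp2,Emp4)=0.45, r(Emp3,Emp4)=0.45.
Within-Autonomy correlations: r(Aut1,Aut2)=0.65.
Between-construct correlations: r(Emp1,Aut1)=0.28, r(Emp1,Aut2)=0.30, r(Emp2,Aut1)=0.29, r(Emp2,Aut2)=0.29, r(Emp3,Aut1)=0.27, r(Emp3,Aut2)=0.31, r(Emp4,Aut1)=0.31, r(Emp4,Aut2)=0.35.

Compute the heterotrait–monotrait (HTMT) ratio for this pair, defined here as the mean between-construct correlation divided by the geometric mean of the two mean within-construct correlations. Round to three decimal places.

Mean between = 2.40/8 = 0.3000.
Mean within-Emp = 2.61/6 = 0.4350; mean within-Aut = 0.65/1 = 0.6500.
Geometric mean = √(0.4350 × 0.6500) = 0.5317.
HTMT = 0.3000 / 0.5317 = 0.564.

0.564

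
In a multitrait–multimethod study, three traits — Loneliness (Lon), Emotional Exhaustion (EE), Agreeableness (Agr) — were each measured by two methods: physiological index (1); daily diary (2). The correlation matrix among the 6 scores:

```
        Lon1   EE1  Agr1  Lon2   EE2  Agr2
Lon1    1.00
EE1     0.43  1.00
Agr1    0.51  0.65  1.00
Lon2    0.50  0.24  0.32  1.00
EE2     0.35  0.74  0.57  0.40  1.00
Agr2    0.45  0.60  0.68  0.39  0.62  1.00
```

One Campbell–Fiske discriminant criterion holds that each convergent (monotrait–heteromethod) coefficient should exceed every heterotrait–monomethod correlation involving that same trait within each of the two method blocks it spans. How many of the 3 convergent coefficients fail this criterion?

1

Each convergent coefficient versus the relevant comparison correlations:
Lon (methods 1·2): 0.50 vs {0.43, 0.40, 0.51, 0.39} → fail.
EE (methods 1·2): 0.74 vs {0.43, 0.40, 0.65, 0.62} → pass.
Agr (methods 1·2): 0.68 vs {0.51, 0.39, 0.65, 0.62} → pass.
1 of 3 fail.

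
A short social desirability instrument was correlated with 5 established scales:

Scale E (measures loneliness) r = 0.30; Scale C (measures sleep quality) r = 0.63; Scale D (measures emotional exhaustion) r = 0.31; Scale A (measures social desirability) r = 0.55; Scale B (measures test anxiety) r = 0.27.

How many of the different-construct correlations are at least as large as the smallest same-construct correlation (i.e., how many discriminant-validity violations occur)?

Convergent (same construct = social desirability): Scale A.
Smallest convergent = 0.55. Discriminant values: 0.30, 0.63, 0.31, 0.27; count ≥ 0.55 → 1.

1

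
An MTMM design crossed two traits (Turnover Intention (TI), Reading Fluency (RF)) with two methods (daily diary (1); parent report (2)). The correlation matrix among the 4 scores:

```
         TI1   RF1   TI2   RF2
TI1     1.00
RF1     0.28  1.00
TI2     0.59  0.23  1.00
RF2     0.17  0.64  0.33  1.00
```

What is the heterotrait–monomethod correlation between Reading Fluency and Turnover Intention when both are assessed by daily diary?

Different traits, same method: r(RF1, TI1) = 0.28.

0.28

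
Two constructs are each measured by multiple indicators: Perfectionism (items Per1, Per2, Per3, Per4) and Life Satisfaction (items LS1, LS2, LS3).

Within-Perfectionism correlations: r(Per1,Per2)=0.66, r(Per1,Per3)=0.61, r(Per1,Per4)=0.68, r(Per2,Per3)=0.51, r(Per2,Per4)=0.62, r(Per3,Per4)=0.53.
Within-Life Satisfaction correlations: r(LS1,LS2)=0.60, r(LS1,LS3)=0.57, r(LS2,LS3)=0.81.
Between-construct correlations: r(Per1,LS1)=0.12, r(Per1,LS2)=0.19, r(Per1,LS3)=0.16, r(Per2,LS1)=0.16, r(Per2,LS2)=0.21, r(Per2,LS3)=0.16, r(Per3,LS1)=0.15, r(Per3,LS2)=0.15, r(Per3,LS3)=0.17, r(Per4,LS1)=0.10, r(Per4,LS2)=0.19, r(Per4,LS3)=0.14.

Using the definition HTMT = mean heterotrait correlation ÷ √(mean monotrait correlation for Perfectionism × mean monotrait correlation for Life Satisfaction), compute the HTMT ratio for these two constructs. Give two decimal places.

Mean heterotrait r = 1.90/12 = 0.1583.
Mean within-Per = 3.61/6 = 0.6017; mean within-LS = 1.98/3 = 0.6600.
Geometric mean = √(0.6017 × 0.6600) = 0.6302.
HTMT = 0.1583 / 0.6302 = 0.25.

0.25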